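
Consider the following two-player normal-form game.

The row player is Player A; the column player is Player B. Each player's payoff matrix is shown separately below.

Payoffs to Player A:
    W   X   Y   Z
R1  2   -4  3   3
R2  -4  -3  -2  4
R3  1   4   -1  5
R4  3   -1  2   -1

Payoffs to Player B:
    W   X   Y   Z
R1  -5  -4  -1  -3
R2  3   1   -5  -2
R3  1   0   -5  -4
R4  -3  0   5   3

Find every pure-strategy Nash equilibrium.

Pure NE: (R1, Y)

Player A against W: payoffs 2, -4, 1, 3 → best response R4.
Player A against X: payoffs -4, -3, 4, -1 → best response R3.
Player A against Y: payoffs 3, -2, -1, 2 → best response R1.
Player A against Z: payoffs 3, 4, 5, -1 → best response R3.
Player B against R1: payoffs -5, -4, -1, -3 → best response Y.
Player B against R2: payoffs 3, 1, -5, -2 → best response W.
Player B against R3: payoffs 1, 0, -5, -4 → best response W.
Player B against R4: payoffs -3, 0, 5, 3 → best response Y.
Mutual best responses: (R1, Y).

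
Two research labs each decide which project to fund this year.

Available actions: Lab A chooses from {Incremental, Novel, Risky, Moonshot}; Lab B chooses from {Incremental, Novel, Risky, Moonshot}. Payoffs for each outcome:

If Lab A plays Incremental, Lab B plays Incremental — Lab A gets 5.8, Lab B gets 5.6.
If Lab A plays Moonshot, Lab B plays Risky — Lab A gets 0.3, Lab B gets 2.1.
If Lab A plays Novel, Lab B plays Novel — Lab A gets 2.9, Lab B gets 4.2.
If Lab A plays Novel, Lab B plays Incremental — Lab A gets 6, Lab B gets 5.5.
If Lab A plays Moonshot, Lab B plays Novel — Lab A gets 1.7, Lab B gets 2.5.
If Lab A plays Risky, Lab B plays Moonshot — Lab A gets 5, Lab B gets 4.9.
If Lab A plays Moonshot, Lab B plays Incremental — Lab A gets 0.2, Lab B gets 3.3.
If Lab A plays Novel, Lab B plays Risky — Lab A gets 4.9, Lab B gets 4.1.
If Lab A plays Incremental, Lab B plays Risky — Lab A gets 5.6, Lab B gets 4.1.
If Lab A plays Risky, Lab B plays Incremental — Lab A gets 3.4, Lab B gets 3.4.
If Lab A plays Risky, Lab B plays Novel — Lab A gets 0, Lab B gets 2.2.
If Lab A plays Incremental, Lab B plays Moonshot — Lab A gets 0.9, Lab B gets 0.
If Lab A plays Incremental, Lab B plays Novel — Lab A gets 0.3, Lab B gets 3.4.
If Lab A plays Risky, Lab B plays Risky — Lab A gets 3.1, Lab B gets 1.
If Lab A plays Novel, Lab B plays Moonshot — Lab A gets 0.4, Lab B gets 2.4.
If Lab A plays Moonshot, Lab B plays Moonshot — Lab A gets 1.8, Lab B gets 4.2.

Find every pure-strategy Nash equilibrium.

Lab A against Incremental: payoffs 5.8, 6, 3.4, 0.2 → best response Novel.
Lab A against Novel: payoffs 0.3, 2.9, 0, 1.7 → best response Novel.
Lab A against Risky: payoffs 5.6, 4.9, 3.1, 0.3 → best response Incremental.
Lab A against Moonshot: payoffs 0.9, 0.4, 5, 1.8 → best response Risky.
Lab B against Incremental: payoffs 5.6, 3.4, 4.1, 0 → best response Incremental.
Lab B against Novel: payoffs 5.5, 4.2, 4.1, 2.4 → best response Incremental.
Lab B against Risky: payoffs 3.4, 2.2, 1, 4.9 → best response Moonshot.
Lab B against Moonshot: payoffs 3.3, 2.5, 2.1, 4.2 → best response Moonshot.
Mutual best responses: (Novel, Incremental); (Risky, Moonshot).

The pure Nash equilibria are (Novel, Incremental), (Risky, Moonshot).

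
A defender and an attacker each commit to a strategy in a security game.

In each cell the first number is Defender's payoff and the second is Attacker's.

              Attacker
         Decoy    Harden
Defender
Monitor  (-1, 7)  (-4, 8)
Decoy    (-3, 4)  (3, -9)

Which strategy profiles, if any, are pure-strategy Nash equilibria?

none

Check each profile: it is a Nash equilibrium iff no player can strictly gain by switching unilaterally.
(Monitor, Decoy): Attacker can switch to Harden (7 → 8). Not NE.
(Monitor, Harden): Defender can switch to Decoy (-4 → 3). Not NE.
(Decoy, Decoy): Defender can switch to Monitor (-3 → -1). Not NE.
(Decoy, Harden): Attacker can switch to Decoy (-9 → 4). Not NE.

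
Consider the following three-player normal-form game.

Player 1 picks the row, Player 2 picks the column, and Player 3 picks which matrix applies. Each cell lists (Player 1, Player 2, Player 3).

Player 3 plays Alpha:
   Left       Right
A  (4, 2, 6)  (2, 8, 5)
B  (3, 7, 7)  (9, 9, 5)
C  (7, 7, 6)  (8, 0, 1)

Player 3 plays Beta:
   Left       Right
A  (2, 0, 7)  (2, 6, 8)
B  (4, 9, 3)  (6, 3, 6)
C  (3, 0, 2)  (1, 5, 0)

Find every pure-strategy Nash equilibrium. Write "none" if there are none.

Pure NE: (C, Left, Alpha)

(A, Left, Alpha): Player 1 can switch to C (4 → 7). Not NE.
(A, Left, Beta): Player 1 can switch to B (2 → 4). Not NE.
(A, Right, Alpha): Player 1 can switch to B (2 → 9). Not NE.
(A, Right, Beta): Player 1 can switch to B (2 → 6). Not NE.
(B, Left, Alpha): Player 1 can switch to A (3 → 4). Not NE.
(B, Left, Beta): Player 3 can switch to Alpha (3 → 7). Not NE.
(C, Left, Alpha): Player 1 gets 7, best alternative 4; Player 2 gets 7, best alternative 0; Player 3 gets 6, best alternative 2. No profitable deviation — NE.
(The remaining 5 profiles each have a profitable deviation by the same check.)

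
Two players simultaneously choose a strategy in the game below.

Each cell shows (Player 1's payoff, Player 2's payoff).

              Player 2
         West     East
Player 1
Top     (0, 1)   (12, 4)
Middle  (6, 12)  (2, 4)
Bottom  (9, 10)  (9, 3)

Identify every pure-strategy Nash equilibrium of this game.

(Top, West): Player 1 can switch to Middle (0 → 6). Not NE.
(Top, East): Player 1 gets 12, best alternative 9; Player 2 gets 4, best alternative 1. No profitable deviation — NE.
(Middle, West): Player 1 can switch to Bottom (6 → 9). Not NE.
(Middle, East): Player 1 can switch to Top (2 → 12). Not NE.
(Bottom, West): Player 1 gets 9, best alternative 6; Player 2 gets 10, best alternative 3. No profitable deviation — NE.
(Bottom, East): Player 1 can switch to Top (9 → 12). Not NE.

The pure Nash equilibria are (Top, East) and (Bottom, West).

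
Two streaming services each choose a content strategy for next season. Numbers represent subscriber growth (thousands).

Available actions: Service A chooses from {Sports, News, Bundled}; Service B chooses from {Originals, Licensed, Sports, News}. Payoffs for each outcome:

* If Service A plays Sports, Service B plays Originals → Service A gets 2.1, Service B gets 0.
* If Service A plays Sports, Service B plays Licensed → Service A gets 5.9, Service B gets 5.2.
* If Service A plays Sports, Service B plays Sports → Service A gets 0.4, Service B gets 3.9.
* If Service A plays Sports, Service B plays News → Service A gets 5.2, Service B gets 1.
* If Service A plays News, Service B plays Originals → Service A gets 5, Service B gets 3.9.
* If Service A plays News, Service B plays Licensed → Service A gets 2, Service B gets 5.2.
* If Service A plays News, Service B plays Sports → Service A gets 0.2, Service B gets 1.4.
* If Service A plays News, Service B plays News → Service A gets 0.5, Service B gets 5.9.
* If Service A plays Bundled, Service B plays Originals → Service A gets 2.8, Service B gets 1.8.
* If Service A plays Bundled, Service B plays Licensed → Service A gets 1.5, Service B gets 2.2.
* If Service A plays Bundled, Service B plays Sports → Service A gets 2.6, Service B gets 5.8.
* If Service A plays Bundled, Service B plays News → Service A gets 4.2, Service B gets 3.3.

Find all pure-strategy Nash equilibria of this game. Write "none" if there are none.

(Sports, Originals): Service A can switch to News (2.1 → 5). Not NE.
(Sports, Licensed): Service A gets 5.9, best alternative 2; Service B gets 5.2, best alternative 3.9. No profitable deviation — NE.
(Sports, Sports): Service A can switch to Bundled (0.4 → 2.6). Not NE.
(Sports, News): Service B can switch to Licensed (1 → 5.2). Not NE.
(News, Originals): Service B can switch to Licensed (3.9 → 5.2). Not NE.
(News, Licensed): Service A can switch to Sports (2 → 5.9). Not NE.
(News, Sports): Service A can switch to Sports (0.2 → 0.4). Not NE.
(Bundled, Sports): Service A gets 2.6, best alternative 0.4; Service B gets 5.8, best alternative 3.3. No profitable deviation — NE.
(The remaining 4 profiles each have a profitable deviation by the same check.)

(Sports, Licensed), (Bundled, Sports)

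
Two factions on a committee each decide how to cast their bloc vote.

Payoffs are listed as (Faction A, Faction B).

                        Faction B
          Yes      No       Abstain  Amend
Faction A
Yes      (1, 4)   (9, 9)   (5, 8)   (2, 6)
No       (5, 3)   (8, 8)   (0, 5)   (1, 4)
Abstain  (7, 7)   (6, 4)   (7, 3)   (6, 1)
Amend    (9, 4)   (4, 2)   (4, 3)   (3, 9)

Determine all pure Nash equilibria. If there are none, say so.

(Yes, No)

(Yes, Yes): Faction A can switch to No (1 → 5). Not NE.
(Yes, No): Faction A gets 9, best alternative 8; Faction B gets 9, best alternative 8. No profitable deviation — NE.
(Yes, Abstain): Faction A can switch to Abstain (5 → 7). Not NE.
(Yes, Amend): Faction A can switch to Abstain (2 → 6). Not NE.
(No, Yes): Faction A can switch to Abstain (5 → 7). Not NE.
(No, No): Faction A can switch to Yes (8 → 9). Not NE.
(No, Abstain): Faction A can switch to Yes (0 → 5). Not NE.
(The remaining 9 profiles each have a profitable deviation by the same check.)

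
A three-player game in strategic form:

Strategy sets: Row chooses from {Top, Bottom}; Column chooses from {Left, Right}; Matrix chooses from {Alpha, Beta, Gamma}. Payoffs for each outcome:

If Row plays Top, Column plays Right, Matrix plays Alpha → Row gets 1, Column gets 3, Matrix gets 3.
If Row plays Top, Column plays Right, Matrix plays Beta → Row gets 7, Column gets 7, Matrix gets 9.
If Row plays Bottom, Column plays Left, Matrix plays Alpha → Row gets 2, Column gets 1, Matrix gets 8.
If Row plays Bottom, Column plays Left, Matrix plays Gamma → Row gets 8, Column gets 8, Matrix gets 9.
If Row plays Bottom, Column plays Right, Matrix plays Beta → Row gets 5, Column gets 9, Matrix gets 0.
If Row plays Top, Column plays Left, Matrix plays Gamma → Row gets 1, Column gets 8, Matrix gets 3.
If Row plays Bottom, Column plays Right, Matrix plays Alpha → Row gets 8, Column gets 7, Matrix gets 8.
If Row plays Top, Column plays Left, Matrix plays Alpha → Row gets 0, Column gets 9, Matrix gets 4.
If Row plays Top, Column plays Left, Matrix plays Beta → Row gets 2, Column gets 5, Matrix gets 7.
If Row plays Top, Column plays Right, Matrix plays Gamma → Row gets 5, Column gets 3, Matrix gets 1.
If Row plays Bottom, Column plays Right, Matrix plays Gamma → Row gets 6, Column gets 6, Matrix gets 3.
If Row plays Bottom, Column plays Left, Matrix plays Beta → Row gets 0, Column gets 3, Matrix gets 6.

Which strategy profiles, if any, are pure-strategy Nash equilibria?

(Top, Left, Alpha): Row can switch to Bottom (0 → 2). Not NE.
(Top, Left, Beta): Column can switch to Right (5 → 7). Not NE.
(Top, Left, Gamma): Row can switch to Bottom (1 → 8). Not NE.
(Top, Right, Alpha): Row can switch to Bottom (1 → 8). Not NE.
(Top, Right, Beta): Row gets 7, best alternative 5; Column gets 7, best alternative 5; Matrix gets 9, best alternative 3. No profitable deviation — NE.
(Top, Right, Gamma): Row can switch to Bottom (5 → 6). Not NE.
(Bottom, Left, Alpha): Column can switch to Right (1 → 7). Not NE.
(Bottom, Left, Gamma): Row gets 8, best alternative 1; Column gets 8, best alternative 6; Matrix gets 9, best alternative 8. No profitable deviation — NE.
(Bottom, Right, Alpha): Row gets 8, best alternative 1; Column gets 7, best alternative 1; Matrix gets 8, best alternative 3. No profitable deviation — NE.
(The remaining 3 profiles each have a profitable deviation by the same check.)

Pure-strategy Nash equilibria: (Top, Right, Beta), (Bottom, Left, Gamma), (Bottom, Right, Alpha)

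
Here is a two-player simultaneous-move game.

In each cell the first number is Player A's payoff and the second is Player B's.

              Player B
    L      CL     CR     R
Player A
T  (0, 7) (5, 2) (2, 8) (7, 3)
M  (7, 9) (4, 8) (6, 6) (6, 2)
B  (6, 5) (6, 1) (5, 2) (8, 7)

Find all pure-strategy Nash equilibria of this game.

The pure Nash equilibria are (M, L); (B, R).

For each player, find the best response to each opponent profile; mutual best responses are the pure NE.
Player A against L: payoffs 0, 7, 6 → best response M.
Player A against CL: payoffs 5, 4, 6 → best response B.
Player A against CR: payoffs 2, 6, 5 → best response M.
Player A against R: payoffs 7, 6, 8 → best response B.
Player B against T: payoffs 7, 2, 8, 3 → best response CR.
Player B against M: payoffs 9, 8, 6, 2 → best response L.
Player B against B: payoffs 5, 1, 2, 7 → best response R.
Mutual best responses: (M, L); (B, R).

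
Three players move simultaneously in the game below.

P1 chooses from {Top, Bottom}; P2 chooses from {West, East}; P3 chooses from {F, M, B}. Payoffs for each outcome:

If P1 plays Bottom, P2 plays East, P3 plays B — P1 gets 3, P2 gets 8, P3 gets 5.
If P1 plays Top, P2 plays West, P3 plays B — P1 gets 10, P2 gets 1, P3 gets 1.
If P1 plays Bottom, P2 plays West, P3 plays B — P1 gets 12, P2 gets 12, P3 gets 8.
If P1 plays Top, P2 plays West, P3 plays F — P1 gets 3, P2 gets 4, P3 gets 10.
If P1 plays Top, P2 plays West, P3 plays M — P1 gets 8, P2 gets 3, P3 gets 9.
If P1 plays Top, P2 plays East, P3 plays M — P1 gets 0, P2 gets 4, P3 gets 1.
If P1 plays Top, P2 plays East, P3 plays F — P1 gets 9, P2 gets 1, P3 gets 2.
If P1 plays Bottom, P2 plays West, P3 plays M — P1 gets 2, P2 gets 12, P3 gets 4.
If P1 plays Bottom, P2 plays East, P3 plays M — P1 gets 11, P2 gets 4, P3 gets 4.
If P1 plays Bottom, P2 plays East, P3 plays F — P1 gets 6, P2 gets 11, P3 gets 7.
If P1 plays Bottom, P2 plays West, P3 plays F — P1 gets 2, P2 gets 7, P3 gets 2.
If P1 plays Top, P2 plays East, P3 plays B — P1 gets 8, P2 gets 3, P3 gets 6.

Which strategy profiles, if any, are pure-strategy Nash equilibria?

(Top, West, F): P1 gets 3, best alternative 2; P2 gets 4, best alternative 1; P3 gets 10, best alternative 9. No profitable deviation — NE.
(Top, West, M): P2 can switch to East (3 → 4). Not NE.
(Top, West, B): P1 can switch to Bottom (10 → 12). Not NE.
(Top, East, F): P2 can switch to West (1 → 4). Not NE.
(Top, East, M): P1 can switch to Bottom (0 → 11). Not NE.
(Top, East, B): P1 gets 8, best alternative 3; P2 gets 3, best alternative 1; P3 gets 6, best alternative 2. No profitable deviation — NE.
(Bottom, West, F): P1 can switch to Top (2 → 3). Not NE.
(Bottom, West, M): P1 can switch to Top (2 → 8). Not NE.
(Bottom, West, B): P1 gets 12, best alternative 10; P2 gets 12, best alternative 8; P3 gets 8, best alternative 4. No profitable deviation — NE.
(Bottom, East, F): P1 can switch to Top (6 → 9). Not NE.
(Bottom, East, M): P2 can switch to West (4 → 12). Not NE.
(Bottom, East, B): P1 can switch to Top (3 → 8). Not NE.

The pure Nash equilibria are (Top, West, F) and (Top, East, B) and (Bottom, West, B).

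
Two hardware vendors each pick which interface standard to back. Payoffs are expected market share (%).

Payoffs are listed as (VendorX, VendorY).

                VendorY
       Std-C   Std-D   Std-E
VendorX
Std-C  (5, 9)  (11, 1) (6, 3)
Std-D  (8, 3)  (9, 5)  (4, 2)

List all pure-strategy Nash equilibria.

(Std-C, Std-C): VendorX can switch to Std-D (5 → 8). Not NE.
(Std-C, Std-D): VendorY can switch to Std-C (1 → 9). Not NE.
(Std-C, Std-E): VendorY can switch to Std-C (3 → 9). Not NE.
(Std-D, Std-C): VendorY can switch to Std-D (3 → 5). Not NE.
(Std-D, Std-D): VendorX can switch to Std-C (9 → 11). Not NE.
(Std-D, Std-E): VendorX can switch to Std-C (4 → 6). Not NE.

No pure-strategy Nash equilibrium.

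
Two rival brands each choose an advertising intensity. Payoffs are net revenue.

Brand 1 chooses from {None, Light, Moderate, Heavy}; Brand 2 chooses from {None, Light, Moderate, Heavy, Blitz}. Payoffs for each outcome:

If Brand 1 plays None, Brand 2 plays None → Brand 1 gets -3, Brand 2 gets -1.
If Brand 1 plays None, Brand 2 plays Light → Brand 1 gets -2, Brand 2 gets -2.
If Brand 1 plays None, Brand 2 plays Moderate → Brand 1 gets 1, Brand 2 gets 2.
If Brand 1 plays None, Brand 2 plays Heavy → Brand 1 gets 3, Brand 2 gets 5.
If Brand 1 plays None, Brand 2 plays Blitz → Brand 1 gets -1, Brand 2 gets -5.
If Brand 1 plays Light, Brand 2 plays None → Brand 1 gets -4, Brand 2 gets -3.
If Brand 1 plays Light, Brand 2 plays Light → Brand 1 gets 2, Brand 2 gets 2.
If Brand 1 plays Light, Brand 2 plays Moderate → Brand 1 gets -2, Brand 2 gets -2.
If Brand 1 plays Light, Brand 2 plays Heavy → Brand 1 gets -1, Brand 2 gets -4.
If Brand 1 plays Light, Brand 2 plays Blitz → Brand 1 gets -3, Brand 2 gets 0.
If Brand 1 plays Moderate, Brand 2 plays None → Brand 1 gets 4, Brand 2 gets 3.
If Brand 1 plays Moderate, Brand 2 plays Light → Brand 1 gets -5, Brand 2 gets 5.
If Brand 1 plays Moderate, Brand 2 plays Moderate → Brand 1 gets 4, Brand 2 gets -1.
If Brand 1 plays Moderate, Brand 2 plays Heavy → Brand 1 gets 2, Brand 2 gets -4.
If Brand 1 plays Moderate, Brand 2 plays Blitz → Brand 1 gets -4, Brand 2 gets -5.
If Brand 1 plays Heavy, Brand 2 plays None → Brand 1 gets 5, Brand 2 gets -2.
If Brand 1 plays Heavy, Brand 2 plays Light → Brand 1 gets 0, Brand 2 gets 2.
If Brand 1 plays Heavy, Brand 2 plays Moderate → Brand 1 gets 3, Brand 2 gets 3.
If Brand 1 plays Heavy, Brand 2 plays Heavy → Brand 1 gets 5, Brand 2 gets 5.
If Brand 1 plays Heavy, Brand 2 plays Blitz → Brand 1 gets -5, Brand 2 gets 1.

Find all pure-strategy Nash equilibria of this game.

The pure Nash equilibria are (Light, Light); (Heavy, Heavy).

For each strategy profile, look for a profitable unilateral deviation.
(None, None): Brand 1 can switch to Moderate (-3 → 4). Not NE.
(None, Light): Brand 1 can switch to Light (-2 → 2). Not NE.
(None, Moderate): Brand 1 can switch to Moderate (1 → 4). Not NE.
(None, Heavy): Brand 1 can switch to Heavy (3 → 5). Not NE.
(None, Blitz): Brand 2 can switch to None (-5 → -1). Not NE.
(Light, None): Brand 1 can switch to None (-4 → -3). Not NE.
(Light, Light): Brand 1 gets 2, best alternative 0; Brand 2 gets 2, best alternative 0. No profitable deviation — NE.
(Light, Moderate): Brand 1 can switch to None (-2 → 1). Not NE.
(Light, Heavy): Brand 1 can switch to None (-1 → 3). Not NE.
(Heavy, Heavy): Brand 1 gets 5, best alternative 3; Brand 2 gets 5, best alternative 3. No profitable deviation — NE.
(The remaining 10 profiles each have a profitable deviation by the same check.)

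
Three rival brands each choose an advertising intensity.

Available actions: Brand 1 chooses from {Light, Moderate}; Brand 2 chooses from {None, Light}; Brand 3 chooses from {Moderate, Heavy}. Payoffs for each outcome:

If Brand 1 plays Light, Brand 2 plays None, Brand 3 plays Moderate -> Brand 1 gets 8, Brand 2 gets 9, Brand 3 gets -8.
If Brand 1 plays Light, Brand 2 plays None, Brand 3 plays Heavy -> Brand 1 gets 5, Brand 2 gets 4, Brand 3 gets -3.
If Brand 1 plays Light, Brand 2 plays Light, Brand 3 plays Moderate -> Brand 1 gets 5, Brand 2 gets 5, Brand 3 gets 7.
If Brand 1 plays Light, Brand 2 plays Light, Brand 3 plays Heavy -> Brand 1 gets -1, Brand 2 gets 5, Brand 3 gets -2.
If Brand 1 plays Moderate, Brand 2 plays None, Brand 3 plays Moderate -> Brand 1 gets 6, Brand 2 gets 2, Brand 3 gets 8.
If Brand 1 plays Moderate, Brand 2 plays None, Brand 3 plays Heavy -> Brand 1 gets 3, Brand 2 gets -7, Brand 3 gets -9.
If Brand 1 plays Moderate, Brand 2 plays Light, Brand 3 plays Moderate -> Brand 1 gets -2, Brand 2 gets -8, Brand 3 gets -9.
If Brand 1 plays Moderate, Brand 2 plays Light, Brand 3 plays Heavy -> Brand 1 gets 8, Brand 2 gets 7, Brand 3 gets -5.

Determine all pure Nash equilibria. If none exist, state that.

The unique pure-strategy Nash equilibrium is (Moderate, Light, Heavy).

For each player, find the best response to each opponent profile; mutual best responses are the pure NE.
Brand 1 against (None, Moderate): payoffs 8, 6 → best response Light.
Brand 1 against (None, Heavy): payoffs 5, 3 → best response Light.
Brand 1 against (Light, Moderate): payoffs 5, -2 → best response Light.
Brand 1 against (Light, Heavy): payoffs -1, 8 → best response Moderate.
Brand 2 against (Light, Moderate): payoffs 9, 5 → best response None.
Brand 2 against (Light, Heavy): payoffs 4, 5 → best response Light.
Brand 2 against (Moderate, Moderate): payoffs 2, -8 → best response None.
Brand 2 against (Moderate, Heavy): payoffs -7, 7 → best response Light.
Brand 3 against (Light, None): payoffs -8, -3 → best response Heavy.
Brand 3 against (Light, Light): payoffs 7, -2 → best response Moderate.
Brand 3 against (Moderate, None): payoffs 8, -9 → best response Moderate.
Brand 3 against (Moderate, Light): payoffs -9, -5 → best response Heavy.
Mutual best responses: (Moderate, Light, Heavy).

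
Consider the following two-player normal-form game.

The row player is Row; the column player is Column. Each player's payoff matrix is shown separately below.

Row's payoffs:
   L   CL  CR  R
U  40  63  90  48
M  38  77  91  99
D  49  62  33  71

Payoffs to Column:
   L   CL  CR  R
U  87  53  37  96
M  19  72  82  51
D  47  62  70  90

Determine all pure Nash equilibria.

(M, CR)

(U, L): Row can switch to D (40 → 49). Not NE.
(U, CL): Row can switch to M (63 → 77). Not NE.
(U, CR): Row can switch to M (90 → 91). Not NE.
(U, R): Row can switch to M (48 → 99). Not NE.
(M, L): Row can switch to U (38 → 40). Not NE.
(M, CL): Column can switch to CR (72 → 82). Not NE.
(M, CR): Row gets 91, best alternative 90; Column gets 82, best alternative 72. No profitable deviation — NE.
(The remaining 5 profiles each have a profitable deviation by the same check.)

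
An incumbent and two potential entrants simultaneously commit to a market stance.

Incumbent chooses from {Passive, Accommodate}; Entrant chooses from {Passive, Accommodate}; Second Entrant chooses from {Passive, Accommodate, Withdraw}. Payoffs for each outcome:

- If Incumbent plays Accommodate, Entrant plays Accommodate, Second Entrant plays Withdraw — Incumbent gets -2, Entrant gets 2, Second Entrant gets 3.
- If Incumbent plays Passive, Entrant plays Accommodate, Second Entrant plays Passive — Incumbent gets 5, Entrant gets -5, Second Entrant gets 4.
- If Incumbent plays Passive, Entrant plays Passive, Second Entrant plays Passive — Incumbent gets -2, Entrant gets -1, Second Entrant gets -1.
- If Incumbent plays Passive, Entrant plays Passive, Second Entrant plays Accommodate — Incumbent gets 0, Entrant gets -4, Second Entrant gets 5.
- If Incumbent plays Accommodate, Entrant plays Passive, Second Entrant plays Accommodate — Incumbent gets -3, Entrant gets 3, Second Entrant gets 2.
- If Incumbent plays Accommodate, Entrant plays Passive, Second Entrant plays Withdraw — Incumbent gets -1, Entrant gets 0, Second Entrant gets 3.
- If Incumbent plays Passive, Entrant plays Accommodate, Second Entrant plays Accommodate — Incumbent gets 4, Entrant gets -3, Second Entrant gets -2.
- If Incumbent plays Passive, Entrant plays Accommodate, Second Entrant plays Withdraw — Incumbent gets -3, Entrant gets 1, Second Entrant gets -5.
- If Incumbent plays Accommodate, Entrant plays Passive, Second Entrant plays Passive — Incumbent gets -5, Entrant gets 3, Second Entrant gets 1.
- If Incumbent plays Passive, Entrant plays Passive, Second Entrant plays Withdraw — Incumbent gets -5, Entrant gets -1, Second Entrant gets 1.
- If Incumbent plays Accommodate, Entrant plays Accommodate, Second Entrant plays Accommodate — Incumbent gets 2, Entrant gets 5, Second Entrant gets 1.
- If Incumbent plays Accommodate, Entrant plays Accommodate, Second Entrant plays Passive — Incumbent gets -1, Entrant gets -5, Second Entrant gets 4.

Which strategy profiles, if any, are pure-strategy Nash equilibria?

No pure-strategy Nash equilibrium.

Incumbent against (Passive, Passive): payoffs -2, -5 → best response Passive.
Incumbent against (Passive, Accommodate): payoffs 0, -3 → best response Passive.
Incumbent against (Passive, Withdraw): payoffs -5, -1 → best response Accommodate.
Incumbent against (Accommodate, Passive): payoffs 5, -1 → best response Passive.
Incumbent against (Accommodate, Accommodate): payoffs 4, 2 → best response Passive.
Incumbent against (Accommodate, Withdraw): payoffs -3, -2 → best response Accommodate.
Entrant against (Passive, Passive): payoffs -1, -5 → best response Passive.
Entrant against (Passive, Accommodate): payoffs -4, -3 → best response Accommodate.
Entrant against (Passive, Withdraw): payoffs -1, 1 → best response Accommodate.
Entrant against (Accommodate, Passive): payoffs 3, -5 → best response Passive.
Entrant against (Accommodate, Accommodate): payoffs 3, 5 → best response Accommodate.
Entrant against (Accommodate, Withdraw): payoffs 0, 2 → best response Accommodate.
Second Entrant against (Passive, Passive): payoffs -1, 5, 1 → best response Accommodate.
Second Entrant against (Passive, Accommodate): payoffs 4, -2, -5 → best response Passive.
Second Entrant against (Accommodate, Passive): payoffs 1, 2, 3 → best response Withdraw.
Second Entrant against (Accommodate, Accommodate): payoffs 4, 1, 3 → best response Passive.
No profile is a mutual best response for all players.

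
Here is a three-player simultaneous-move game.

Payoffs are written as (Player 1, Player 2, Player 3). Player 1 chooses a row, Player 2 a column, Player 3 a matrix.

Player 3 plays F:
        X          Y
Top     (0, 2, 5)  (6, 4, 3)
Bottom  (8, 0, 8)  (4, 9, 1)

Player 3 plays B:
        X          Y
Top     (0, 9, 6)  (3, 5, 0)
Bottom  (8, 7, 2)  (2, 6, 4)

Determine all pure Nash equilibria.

Player 1 against (X, F): payoffs 0, 8 → best response Bottom.
Player 1 against (X, B): payoffs 0, 8 → best response Bottom.
Player 1 against (Y, F): payoffs 6, 4 → best response Top.
Player 1 against (Y, B): payoffs 3, 2 → best response Top.
Player 2 against (Top, F): payoffs 2, 4 → best response Y.
Player 2 against (Top, B): payoffs 9, 5 → best response X.
Player 2 against (Bottom, F): payoffs 0, 9 → best response Y.
Player 2 against (Bottom, B): payoffs 7, 6 → best response X.
Player 3 against (Top, X): payoffs 5, 6 → best response B.
Player 3 against (Top, Y): payoffs 3, 0 → best response F.
Player 3 against (Bottom, X): payoffs 8, 2 → best response F.
Player 3 against (Bottom, Y): payoffs 1, 4 → best response B.
Mutual best responses: (Top, Y, F).

(Top, Y, F)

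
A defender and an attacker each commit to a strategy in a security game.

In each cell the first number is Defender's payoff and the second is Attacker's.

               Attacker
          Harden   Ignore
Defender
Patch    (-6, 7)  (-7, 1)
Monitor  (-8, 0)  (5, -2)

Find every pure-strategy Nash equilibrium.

The unique pure-strategy Nash equilibrium is (Patch, Harden).

Defender against Harden: payoffs -6, -8 → best response Patch.
Defender against Ignore: payoffs -7, 5 → best response Monitor.
Attacker against Patch: payoffs 7, 1 → best response Harden.
Attacker against Monitor: payoffs 0, -2 → best response Harden.
Mutual best responses: (Patch, Harden).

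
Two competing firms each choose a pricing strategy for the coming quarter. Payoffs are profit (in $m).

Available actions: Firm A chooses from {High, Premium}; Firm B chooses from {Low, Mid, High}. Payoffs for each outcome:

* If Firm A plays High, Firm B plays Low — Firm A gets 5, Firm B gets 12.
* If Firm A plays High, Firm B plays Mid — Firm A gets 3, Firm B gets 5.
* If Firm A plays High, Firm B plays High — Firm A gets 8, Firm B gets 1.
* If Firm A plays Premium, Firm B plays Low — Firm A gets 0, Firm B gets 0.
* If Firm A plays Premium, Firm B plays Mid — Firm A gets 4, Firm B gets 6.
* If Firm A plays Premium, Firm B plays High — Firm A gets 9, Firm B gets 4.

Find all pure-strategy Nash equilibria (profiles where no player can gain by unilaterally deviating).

Firm A against Low: payoffs 5, 0 → best response High.
Firm A against Mid: payoffs 3, 4 → best response Premium.
Firm A against High: payoffs 8, 9 → best response Premium.
Firm B against High: payoffs 12, 5, 1 → best response Low.
Firm B against Premium: payoffs 0, 6, 4 → best response Mid.
Mutual best responses: (High, Low); (Premium, Mid).

(High, Low), (Premium, Mid)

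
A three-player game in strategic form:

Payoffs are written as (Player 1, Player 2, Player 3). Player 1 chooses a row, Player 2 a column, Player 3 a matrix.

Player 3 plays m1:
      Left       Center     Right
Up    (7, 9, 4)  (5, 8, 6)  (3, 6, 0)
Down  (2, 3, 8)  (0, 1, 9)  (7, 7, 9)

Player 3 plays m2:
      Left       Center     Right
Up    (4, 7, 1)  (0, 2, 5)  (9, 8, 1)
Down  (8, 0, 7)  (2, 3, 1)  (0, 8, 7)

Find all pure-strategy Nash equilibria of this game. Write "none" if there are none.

Pure-strategy Nash equilibria: (Up, Left, m1); (Up, Right, m2); (Down, Right, m1)

(Up, Left, m1): Player 1 gets 7, best alternative 2; Player 2 gets 9, best alternative 8; Player 3 gets 4, best alternative 1. No profitable deviation — NE.
(Up, Left, m2): Player 1 can switch to Down (4 → 8). Not NE.
(Up, Center, m1): Player 2 can switch to Left (8 → 9). Not NE.
(Up, Center, m2): Player 1 can switch to Down (0 → 2). Not NE.
(Up, Right, m1): Player 1 can switch to Down (3 → 7). Not NE.
(Up, Right, m2): Player 1 gets 9, best alternative 0; Player 2 gets 8, best alternative 7; Player 3 gets 1, best alternative 0. No profitable deviation — NE.
(Down, Left, m1): Player 1 can switch to Up (2 → 7). Not NE.
(Down, Left, m2): Player 2 can switch to Center (0 → 3). Not NE.
(Down, Center, m1): Player 1 can switch to Up (0 → 5). Not NE.
(Down, Center, m2): Player 2 can switch to Right (3 → 8). Not NE.
(Down, Right, m1): Player 1 gets 7, best alternative 3; Player 2 gets 7, best alternative 3; Player 3 gets 9, best alternative 7. No profitable deviation — NE.
(Down, Right, m2): Player 1 can switch to Up (0 → 9). Not NE.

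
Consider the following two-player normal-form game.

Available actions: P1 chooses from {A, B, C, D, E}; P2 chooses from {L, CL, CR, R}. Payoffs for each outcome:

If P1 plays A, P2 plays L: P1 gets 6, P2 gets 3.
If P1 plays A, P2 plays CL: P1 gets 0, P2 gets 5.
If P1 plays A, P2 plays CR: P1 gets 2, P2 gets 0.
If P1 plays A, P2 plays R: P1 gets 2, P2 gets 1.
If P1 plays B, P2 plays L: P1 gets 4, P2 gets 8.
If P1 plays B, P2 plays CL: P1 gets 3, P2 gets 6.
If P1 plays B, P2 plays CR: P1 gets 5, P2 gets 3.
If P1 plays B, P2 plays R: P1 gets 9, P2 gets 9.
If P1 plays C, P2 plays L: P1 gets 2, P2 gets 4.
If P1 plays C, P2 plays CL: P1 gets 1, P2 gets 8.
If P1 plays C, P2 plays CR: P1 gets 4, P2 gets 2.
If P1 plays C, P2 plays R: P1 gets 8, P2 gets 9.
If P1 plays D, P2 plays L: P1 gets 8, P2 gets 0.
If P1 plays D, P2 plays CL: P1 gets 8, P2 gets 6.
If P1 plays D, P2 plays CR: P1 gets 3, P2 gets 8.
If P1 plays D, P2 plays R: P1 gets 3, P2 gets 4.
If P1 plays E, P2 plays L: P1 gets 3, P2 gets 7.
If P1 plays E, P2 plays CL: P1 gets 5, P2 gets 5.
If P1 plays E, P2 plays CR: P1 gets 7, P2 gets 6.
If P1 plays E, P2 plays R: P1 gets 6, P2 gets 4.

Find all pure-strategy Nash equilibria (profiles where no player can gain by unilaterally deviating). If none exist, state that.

P1 against L: payoffs 6, 4, 2, 8, 3 → best response D.
P1 against CL: payoffs 0, 3, 1, 8, 5 → best response D.
P1 against CR: payoffs 2, 5, 4, 3, 7 → best response E.
P1 against R: payoffs 2, 9, 8, 3, 6 → best response B.
P2 against A: payoffs 3, 5, 0, 1 → best response CL.
P2 against B: payoffs 8, 6, 3, 9 → best response R.
P2 against C: payoffs 4, 8, 2, 9 → best response R.
P2 against D: payoffs 0, 6, 8, 4 → best response CR.
P2 against E: payoffs 7, 5, 6, 4 → best response L.
Mutual best responses: (B, R).

(B, R)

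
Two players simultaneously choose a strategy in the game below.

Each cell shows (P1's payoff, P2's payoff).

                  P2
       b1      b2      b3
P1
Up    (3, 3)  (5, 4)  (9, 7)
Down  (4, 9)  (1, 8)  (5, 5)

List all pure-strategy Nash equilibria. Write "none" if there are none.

P1 against b1: payoffs 3, 4 → best response Down.
P1 against b2: payoffs 5, 1 → best response Up.
P1 against b3: payoffs 9, 5 → best response Up.
P2 against Up: payoffs 3, 4, 7 → best response b3.
P2 against Down: payoffs 9, 8, 5 → best response b1.
Mutual best responses: (Up, b3); (Down, b1).

The pure Nash equilibria are (Up, b3); (Down, b1).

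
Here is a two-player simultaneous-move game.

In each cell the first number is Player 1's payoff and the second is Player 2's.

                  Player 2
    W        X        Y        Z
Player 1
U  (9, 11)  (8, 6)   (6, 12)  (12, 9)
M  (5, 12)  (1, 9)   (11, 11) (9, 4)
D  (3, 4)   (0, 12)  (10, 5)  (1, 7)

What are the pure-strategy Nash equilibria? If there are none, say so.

(U, W): Player 2 can switch to Y (11 → 12). Not NE.
(U, X): Player 2 can switch to W (6 → 11). Not NE.
(U, Y): Player 1 can switch to M (6 → 11). Not NE.
(U, Z): Player 2 can switch to W (9 → 11). Not NE.
(M, W): Player 1 can switch to U (5 → 9). Not NE.
(M, X): Player 1 can switch to U (1 → 8). Not NE.
(M, Y): Player 2 can switch to W (11 → 12). Not NE.
(M, Z): Player 1 can switch to U (9 → 12). Not NE.
(D, W): Player 1 can switch to U (3 → 9). Not NE.
(D, X): Player 1 can switch to U (0 → 8). Not NE.
(The remaining 2 profiles each have a profitable deviation by the same check.)

This game has no pure Nash equilibrium.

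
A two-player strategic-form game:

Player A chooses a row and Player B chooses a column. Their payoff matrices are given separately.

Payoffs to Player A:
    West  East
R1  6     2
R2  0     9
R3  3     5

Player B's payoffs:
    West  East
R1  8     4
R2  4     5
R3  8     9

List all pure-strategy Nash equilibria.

Player A against West: payoffs 6, 0, 3 → best response R1.
Player A against East: payoffs 2, 9, 5 → best response R2.
Player B against R1: payoffs 8, 4 → best response West.
Player B against R2: payoffs 4, 5 → best response East.
Player B against R3: payoffs 8, 9 → best response East.
Mutual best responses: (R1, West); (R2, East).

(R1, West); (R2, East)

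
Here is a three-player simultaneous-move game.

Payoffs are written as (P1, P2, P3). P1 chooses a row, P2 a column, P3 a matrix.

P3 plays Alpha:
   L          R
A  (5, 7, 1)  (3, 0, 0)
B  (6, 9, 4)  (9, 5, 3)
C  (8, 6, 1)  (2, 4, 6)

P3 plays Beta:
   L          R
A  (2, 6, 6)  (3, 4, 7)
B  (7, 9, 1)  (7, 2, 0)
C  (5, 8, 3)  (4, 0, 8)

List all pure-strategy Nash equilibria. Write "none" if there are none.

none

P1 against (L, Alpha): payoffs 5, 6, 8 → best response C.
P1 against (L, Beta): payoffs 2, 7, 5 → best response B.
P1 against (R, Alpha): payoffs 3, 9, 2 → best response B.
P1 against (R, Beta): payoffs 3, 7, 4 → best response B.
P2 against (A, Alpha): payoffs 7, 0 → best response L.
P2 against (A, Beta): payoffs 6, 4 → best response L.
P2 against (B, Alpha): payoffs 9, 5 → best response L.
P2 against (B, Beta): payoffs 9, 2 → best response L.
P2 against (C, Alpha): payoffs 6, 4 → best response L.
P2 against (C, Beta): payoffs 8, 0 → best response L.
P3 against (A, L): payoffs 1, 6 → best response Beta.
P3 against (A, R): payoffs 0, 7 → best response Beta.
P3 against (B, L): payoffs 4, 1 → best response Alpha.
P3 against (B, R): payoffs 3, 0 → best response Alpha.
P3 against (C, L): payoffs 1, 3 → best response Beta.
P3 against (C, R): payoffs 6, 8 → best response Beta.
No profile is a mutual best response for all players.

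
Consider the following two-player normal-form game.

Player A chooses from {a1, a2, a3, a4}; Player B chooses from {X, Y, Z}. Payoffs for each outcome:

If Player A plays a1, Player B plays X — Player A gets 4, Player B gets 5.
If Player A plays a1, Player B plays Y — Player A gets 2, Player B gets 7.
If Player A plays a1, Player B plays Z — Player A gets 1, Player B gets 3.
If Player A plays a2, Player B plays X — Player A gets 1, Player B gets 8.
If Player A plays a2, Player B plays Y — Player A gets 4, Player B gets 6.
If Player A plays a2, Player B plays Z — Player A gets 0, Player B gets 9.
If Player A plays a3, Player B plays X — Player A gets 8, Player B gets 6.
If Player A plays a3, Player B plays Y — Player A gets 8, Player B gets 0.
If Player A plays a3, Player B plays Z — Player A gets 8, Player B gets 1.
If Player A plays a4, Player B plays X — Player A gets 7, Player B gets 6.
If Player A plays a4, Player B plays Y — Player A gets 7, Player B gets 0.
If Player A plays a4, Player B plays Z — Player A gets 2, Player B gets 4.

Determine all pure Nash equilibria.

Pure NE: (a3, X)

Mark each player's best response to every combination of opponents' strategies; a profile where every player is best-responding is a pure Nash equilibrium.
Player A against X: payoffs 4, 1, 8, 7 → best response a3.
Player A against Y: payoffs 2, 4, 8, 7 → best response a3.
Player A against Z: payoffs 1, 0, 8, 2 → best response a3.
Player B against a1: payoffs 5, 7, 3 → best response Y.
Player B against a2: payoffs 8, 6, 9 → best response Z.
Player B against a3: payoffs 6, 0, 1 → best response X.
Player B against a4: payoffs 6, 0, 4 → best response X.
Mutual best responses: (a3, X).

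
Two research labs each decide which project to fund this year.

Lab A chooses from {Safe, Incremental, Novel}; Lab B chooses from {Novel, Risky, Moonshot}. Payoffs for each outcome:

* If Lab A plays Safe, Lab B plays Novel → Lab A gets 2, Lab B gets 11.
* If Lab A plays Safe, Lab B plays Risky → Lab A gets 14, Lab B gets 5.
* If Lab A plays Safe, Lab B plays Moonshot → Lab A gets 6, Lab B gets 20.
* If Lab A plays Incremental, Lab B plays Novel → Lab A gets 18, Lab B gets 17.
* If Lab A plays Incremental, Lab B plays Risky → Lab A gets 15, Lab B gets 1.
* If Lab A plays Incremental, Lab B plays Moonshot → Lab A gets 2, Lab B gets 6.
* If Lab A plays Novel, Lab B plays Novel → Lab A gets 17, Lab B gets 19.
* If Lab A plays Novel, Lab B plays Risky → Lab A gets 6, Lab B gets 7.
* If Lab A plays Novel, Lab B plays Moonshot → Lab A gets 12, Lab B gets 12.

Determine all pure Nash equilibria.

The unique pure-strategy Nash equilibrium is (Incremental, Novel).

For each strategy profile, look for a profitable unilateral deviation.
(Safe, Novel): Lab A can switch to Incremental (2 → 18). Not NE.
(Safe, Risky): Lab A can switch to Incremental (14 → 15). Not NE.
(Safe, Moonshot): Lab A can switch to Novel (6 → 12). Not NE.
(Incremental, Novel): Lab A gets 18, best alternative 17; Lab B gets 17, best alternative 6. No profitable deviation — NE.
(Incremental, Risky): Lab B can switch to Novel (1 → 17). Not NE.
(Incremental, Moonshot): Lab A can switch to Safe (2 → 6). Not NE.
(Novel, Novel): Lab A can switch to Incremental (17 → 18). Not NE.
(Novel, Risky): Lab A can switch to Safe (6 → 14). Not NE.
(Novel, Moonshot): Lab B can switch to Novel (12 → 19). Not NE.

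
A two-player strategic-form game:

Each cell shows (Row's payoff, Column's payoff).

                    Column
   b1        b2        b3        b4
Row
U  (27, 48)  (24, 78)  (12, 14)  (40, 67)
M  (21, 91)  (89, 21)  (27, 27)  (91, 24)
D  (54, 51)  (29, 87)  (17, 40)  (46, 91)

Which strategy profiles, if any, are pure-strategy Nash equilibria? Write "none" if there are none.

none

Check each profile: it is a Nash equilibrium iff no player can strictly gain by switching unilaterally.
(U, b1): Row can switch to D (27 → 54). Not NE.
(U, b2): Row can switch to M (24 → 89). Not NE.
(U, b3): Row can switch to M (12 → 27). Not NE.
(U, b4): Row can switch to M (40 → 91). Not NE.
(M, b1): Row can switch to U (21 → 27). Not NE.
(M, b2): Column can switch to b1 (21 → 91). Not NE.
(The remaining 6 profiles each have a profitable deviation by the same check.)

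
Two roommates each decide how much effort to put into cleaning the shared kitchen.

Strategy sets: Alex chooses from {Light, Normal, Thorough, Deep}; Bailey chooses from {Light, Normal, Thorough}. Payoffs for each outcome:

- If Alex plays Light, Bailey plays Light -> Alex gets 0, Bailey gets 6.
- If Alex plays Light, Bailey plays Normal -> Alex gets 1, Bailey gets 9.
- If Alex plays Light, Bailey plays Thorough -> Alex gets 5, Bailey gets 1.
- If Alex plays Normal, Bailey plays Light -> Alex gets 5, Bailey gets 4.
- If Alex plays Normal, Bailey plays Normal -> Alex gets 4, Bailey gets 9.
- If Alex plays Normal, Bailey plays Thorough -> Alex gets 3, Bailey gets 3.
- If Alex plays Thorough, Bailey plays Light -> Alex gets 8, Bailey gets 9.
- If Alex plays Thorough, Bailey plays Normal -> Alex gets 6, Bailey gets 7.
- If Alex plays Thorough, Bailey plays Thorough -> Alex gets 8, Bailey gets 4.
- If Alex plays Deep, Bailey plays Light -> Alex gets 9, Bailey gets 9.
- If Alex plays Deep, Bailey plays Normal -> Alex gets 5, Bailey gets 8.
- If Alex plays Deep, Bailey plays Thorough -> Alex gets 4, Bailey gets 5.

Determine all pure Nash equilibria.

Pure NE: (Deep, Light)

(Light, Light): Alex can switch to Normal (0 → 5). Not NE.
(Light, Normal): Alex can switch to Normal (1 → 4). Not NE.
(Light, Thorough): Alex can switch to Thorough (5 → 8). Not NE.
(Normal, Light): Alex can switch to Thorough (5 → 8). Not NE.
(Normal, Normal): Alex can switch to Thorough (4 → 6). Not NE.
(Normal, Thorough): Alex can switch to Light (3 → 5). Not NE.
(Deep, Light): Alex gets 9, best alternative 8; Bailey gets 9, best alternative 8. No profitable deviation — NE.
(The remaining 5 profiles each have a profitable deviation by the same check.)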